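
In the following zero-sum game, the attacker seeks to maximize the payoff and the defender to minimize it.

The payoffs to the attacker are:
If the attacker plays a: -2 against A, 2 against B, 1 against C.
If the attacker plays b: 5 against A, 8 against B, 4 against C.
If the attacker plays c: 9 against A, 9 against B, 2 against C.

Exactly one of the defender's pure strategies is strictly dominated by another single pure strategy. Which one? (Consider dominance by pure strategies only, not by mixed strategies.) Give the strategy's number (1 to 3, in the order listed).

The defender prefers columns that give the attacker less. Compare B with C: 1 < 2, 4 < 8, 2 < 9.
So C strictly dominates B for the defender; B is strictly dominated.

2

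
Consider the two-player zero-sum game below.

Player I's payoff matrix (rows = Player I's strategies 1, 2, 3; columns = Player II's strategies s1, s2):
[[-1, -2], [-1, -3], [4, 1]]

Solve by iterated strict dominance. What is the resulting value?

Column s1 is strictly dominated by s2 for Player II (-2<-1, -3<-1, 1<4); eliminate s1.
Row 1 is strictly dominated by row 3 (1>-2); eliminate 1.
Row 2 is strictly dominated by row 3 (1>-3); eliminate 2.
Only (3, s2) remains, with payoff 1.

1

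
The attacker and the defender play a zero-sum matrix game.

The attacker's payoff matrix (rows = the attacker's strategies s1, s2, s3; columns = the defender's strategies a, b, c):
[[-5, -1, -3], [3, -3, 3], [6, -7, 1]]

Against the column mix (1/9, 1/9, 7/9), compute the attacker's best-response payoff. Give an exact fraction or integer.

s1: (-5)·(1/9) + (-1)·(1/9) + (-3)·(7/9) = -3.
s2: (3)·(1/9) + (-3)·(1/9) + (3)·(7/9) = 7/3.
s3: (6)·(1/9) + (-7)·(1/9) + (1)·(7/9) = 2/3.
The best pure response is s2 with expected payoff 7/3.

7/3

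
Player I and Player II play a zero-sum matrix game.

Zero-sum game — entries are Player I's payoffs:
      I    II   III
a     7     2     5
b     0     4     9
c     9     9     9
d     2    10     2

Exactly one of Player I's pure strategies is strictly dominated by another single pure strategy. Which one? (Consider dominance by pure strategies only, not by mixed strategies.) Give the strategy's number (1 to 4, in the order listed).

1

Compare a with c: 9 > 7, 9 > 2, 9 > 5.
So c strictly dominates a for Player I; a is strictly dominated.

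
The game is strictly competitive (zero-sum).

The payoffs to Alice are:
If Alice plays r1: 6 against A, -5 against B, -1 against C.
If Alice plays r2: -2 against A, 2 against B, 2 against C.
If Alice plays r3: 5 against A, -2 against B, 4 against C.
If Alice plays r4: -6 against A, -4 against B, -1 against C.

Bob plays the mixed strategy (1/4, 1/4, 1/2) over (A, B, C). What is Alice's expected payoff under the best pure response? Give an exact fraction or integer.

r1: (6)·(1/4) + (-5)·(1/4) + (-1)·(1/2) = -1/4.
r2: (-2)·(1/4) + (2)·(1/4) + (2)·(1/2) = 1.
r3: (5)·(1/4) + (-2)·(1/4) + (4)·(1/2) = 11/4.
r4: (-6)·(1/4) + (-4)·(1/4) + (-1)·(1/2) = -3.
The best pure response is r3 with expected payoff 11/4.

11/4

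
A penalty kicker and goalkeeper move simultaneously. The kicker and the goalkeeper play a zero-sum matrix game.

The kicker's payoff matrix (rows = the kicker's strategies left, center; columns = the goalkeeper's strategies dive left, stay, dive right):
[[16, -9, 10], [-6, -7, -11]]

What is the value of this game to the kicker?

-169/23

Column dive left is strictly dominated by dive right for the goalkeeper (it gives the kicker more in every row).
The remaining 2×2 game on (left, center) × (stay, dive right) has no saddle point. Let the kicker play left with probability p; indifference gives −9p − 7(1−p) = 10p − 11(1−p), so p = 4/23.
Similarly the goalkeeper's optimal q on stay is 21/23, and the value is -9·(21/23) + (10)·(2/23) = -169/23.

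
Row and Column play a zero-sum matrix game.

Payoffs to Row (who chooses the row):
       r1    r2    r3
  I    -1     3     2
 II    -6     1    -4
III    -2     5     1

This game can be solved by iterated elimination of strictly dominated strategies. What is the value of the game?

-1

Row II is strictly dominated by row I (-1>-6, 3>1, 2>-4); eliminate II.
Column r2 is strictly dominated by r1 for Column (-1<3, -2<5); eliminate r2.
Column r3 is strictly dominated by r1 for Column (-1<2, -2<1); eliminate r3.
Row III is strictly dominated by row I (-1>-2); eliminate III.
Only (I, r1) remains, with payoff -1.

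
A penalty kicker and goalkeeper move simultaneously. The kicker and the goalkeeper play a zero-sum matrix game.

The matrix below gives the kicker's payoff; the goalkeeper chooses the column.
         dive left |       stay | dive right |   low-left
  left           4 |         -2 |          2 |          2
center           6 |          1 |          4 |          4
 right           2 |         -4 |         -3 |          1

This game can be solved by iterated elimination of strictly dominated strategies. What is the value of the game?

1

Column low-left is strictly dominated by stay for the goalkeeper (-2<2, 1<4, -4<1); eliminate low-left.
Column dive left is strictly dominated by stay for the goalkeeper (-2<4, 1<6, -4<2); eliminate dive left.
Row left is strictly dominated by row center (1>-2, 4>2); eliminate left.
Column dive right is strictly dominated by stay for the goalkeeper (1<4, -4<-3); eliminate dive right.
Row right is strictly dominated by row center (1>-4); eliminate right.
Only (center, stay) remains, with payoff 1.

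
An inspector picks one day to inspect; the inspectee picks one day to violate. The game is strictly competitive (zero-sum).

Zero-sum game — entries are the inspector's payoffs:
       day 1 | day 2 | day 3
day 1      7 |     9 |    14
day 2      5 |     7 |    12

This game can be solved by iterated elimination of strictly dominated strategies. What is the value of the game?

7

Row day 2 is strictly dominated by row day 1 (7>5, 9>7, 14>12); eliminate day 2.
Column day 3 is strictly dominated by day 1 for the inspectee (7<14); eliminate day 3.
Column day 2 is strictly dominated by day 1 for the inspectee (7<9); eliminate day 2.
Only (day 1, day 1) remains, with payoff 7.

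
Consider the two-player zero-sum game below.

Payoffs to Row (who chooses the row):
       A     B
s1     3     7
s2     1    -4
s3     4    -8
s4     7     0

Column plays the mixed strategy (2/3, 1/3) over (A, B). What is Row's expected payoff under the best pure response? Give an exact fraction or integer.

s1: (3)·(2/3) + (7)·(1/3) = 13/3.
s2: (1)·(2/3) + (-4)·(1/3) = -2/3.
s3: (4)·(2/3) + (-8)·(1/3) = 0.
s4: (7)·(2/3) + (0)·(1/3) = 14/3.
The best pure response is s4 with expected payoff 14/3.

14/3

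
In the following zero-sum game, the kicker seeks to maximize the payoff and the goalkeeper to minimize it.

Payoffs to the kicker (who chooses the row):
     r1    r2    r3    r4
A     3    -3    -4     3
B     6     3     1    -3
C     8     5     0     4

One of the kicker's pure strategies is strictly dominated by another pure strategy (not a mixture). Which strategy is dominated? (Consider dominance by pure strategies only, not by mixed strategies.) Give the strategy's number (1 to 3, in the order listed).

1

Compare A with C: 8 > 3, 5 > -3, 0 > -4, 4 > 3.
So C strictly dominates A for the kicker; A is strictly dominated.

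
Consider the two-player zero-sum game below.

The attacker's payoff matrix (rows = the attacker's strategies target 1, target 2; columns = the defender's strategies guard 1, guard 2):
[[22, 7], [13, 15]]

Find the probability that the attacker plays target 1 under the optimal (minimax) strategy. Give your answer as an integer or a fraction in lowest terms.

Row minima are 7 and 13, so the attacker's maximin is 13; column maxima are 22 and 15, so the defender's minimax is 15. These differ, so the equilibrium is in mixed strategies.
Let the attacker play target 1 with probability p. The defender is indifferent when 22p + 13(1−p) = 7p + 15(1−p), giving p = 2/17.

2/17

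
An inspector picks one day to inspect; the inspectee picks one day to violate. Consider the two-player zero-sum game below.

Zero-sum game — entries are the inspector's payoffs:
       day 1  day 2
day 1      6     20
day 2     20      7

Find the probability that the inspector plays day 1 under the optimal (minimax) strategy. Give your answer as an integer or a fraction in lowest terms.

13/27

Row minima are 6 and 7, so the inspector's maximin is 7; column maxima are 20 and 20, so the inspectee's minimax is 20. These differ, so the equilibrium is in mixed strategies.
Let the inspector play day 1 with probability p. The inspectee is indifferent when 6p + 20(1−p) = 20p + 7(1−p), giving p = 13/27.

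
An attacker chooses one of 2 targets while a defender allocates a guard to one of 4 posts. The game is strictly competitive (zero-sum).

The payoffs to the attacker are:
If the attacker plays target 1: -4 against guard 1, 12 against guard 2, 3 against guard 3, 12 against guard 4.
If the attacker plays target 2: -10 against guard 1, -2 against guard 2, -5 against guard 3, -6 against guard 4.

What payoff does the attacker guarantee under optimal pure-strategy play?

-4

Row minima: -4, -10 → the attacker's maximin is -4.
Column maxima: -4, 12, 3, 12 → the defender's minimax is -4.
They coincide at (target 1, guard 1), so the value is -4.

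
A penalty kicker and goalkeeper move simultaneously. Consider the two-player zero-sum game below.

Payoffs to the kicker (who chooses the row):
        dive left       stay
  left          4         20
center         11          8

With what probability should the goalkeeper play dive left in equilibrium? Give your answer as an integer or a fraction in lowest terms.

12/19

Row minima are 4 and 8, so the kicker's maximin is 8; column maxima are 11 and 20, so the goalkeeper's minimax is 11. These differ, so the equilibrium is in mixed strategies.
Let the goalkeeper play dive left with probability q. The kicker is indifferent when 4q + 20(1−q) = 11q + 8(1−q), giving q = 12/19.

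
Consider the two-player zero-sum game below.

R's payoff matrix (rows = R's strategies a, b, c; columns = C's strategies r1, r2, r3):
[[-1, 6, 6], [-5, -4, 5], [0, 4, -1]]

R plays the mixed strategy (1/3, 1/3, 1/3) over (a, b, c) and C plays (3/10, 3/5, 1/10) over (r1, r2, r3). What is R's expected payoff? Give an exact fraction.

14/15

Against (3/10, 3/5, 1/10), each row's expected payoff is a: 39/10; b: -17/5; c: 23/10.
Taking the (1/3, 1/3, 1/3)-weighted average: (1/3)·(39/10) + (1/3)·(-17/5) + (1/3)·(23/10) = 14/15.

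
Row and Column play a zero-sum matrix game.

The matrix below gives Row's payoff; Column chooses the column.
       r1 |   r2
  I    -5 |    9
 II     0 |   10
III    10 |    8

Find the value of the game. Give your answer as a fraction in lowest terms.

25/3

Row I is strictly dominated by row II, so Row never plays it.
The remaining 2×2 game on (II, III) × (r1, r2) has no saddle point. Let Row play II with probability p; indifference gives 10(1−p) = 10p + 8(1−p), so p = 1/6.
Similarly Column's optimal q on r1 is 1/6, and the value is 0·(1/6) + (10)·(5/6) = 25/3.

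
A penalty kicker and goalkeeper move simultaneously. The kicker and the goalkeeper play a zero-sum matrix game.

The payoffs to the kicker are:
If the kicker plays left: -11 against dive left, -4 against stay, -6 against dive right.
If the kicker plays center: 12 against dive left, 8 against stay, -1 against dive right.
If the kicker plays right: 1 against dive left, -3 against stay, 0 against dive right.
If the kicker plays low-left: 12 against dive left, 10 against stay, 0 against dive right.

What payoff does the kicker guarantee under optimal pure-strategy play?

Row minima: -11, -1, -3, 0 → the kicker's maximin is 0.
Column maxima: 12, 10, 0 → the goalkeeper's minimax is 0.
They coincide at (low-left, dive right), so the value is 0.

0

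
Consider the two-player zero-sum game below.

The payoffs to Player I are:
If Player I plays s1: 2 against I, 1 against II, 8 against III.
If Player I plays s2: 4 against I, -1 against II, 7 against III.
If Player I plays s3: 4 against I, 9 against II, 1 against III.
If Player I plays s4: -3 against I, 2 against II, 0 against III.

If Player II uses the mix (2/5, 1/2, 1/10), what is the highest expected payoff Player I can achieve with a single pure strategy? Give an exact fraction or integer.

s1: (2)·(2/5) + (1)·(1/2) + (8)·(1/10) = 21/10.
s2: (4)·(2/5) + (-1)·(1/2) + (7)·(1/10) = 9/5.
s3: (4)·(2/5) + (9)·(1/2) + (1)·(1/10) = 31/5.
s4: (-3)·(2/5) + (2)·(1/2) + (0)·(1/10) = -1/5.
The best pure response is s3 with expected payoff 31/5.

31/5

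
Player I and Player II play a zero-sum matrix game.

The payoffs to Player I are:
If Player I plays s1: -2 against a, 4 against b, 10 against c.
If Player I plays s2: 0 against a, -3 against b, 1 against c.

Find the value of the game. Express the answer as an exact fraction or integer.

-2/3

Column c is strictly dominated by b for Player II (it gives Player I more in every row).
The remaining 2×2 game on (s1, s2) × (a, b) has no saddle point. Let Player I play s1 with probability p; indifference gives −2p = 4p − 3(1−p), so p = 1/3.
Similarly Player II's optimal q on a is 7/9, and the value is -2·(7/9) + (4)·(2/9) = -2/3.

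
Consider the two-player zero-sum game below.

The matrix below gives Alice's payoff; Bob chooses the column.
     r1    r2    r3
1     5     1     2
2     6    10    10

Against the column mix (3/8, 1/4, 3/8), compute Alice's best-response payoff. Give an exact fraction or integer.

17/2

1: (5)·(3/8) + (1)·(1/4) + (2)·(3/8) = 23/8.
2: (6)·(3/8) + (10)·(1/4) + (10)·(3/8) = 17/2.
The best pure response is 2 with expected payoff 17/2.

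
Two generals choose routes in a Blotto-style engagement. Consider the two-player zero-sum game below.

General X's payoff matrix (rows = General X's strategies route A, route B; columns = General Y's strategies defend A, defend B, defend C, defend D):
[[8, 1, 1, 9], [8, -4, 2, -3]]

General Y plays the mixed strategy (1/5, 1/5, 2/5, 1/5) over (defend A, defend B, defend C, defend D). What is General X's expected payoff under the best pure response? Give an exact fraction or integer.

route A: (8)·(1/5) + (1)·(1/5) + (1)·(2/5) + (9)·(1/5) = 4.
route B: (8)·(1/5) + (-4)·(1/5) + (2)·(2/5) + (-3)·(1/5) = 1.
The best pure response is route A with expected payoff 4.

4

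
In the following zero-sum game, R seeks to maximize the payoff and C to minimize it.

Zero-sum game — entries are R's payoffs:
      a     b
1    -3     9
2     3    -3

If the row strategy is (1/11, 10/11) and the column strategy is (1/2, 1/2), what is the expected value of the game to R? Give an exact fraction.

Against (1/2, 1/2), each row's expected payoff is 1: 3; 2: 0.
Taking the (1/11, 10/11)-weighted average: (1/11)·(3) + (10/11)·(0) = 3/11.

3/11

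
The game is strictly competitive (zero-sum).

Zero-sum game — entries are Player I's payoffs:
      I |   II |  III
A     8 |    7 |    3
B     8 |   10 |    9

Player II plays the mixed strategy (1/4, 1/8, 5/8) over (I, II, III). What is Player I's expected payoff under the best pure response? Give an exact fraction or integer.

A: (8)·(1/4) + (7)·(1/8) + (3)·(5/8) = 19/4.
B: (8)·(1/4) + (10)·(1/8) + (9)·(5/8) = 71/8.
The best pure response is B with expected payoff 71/8.

71/8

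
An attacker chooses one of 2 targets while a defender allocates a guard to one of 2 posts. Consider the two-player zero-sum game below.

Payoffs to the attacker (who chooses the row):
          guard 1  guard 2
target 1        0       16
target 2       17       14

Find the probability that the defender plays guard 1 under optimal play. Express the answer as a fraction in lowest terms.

2/19

Row minima are 0 and 14, so the attacker's maximin is 14; column maxima are 17 and 16, so the defender's minimax is 16. These differ, so the equilibrium is in mixed strategies.
Let the defender play guard 1 with probability q. The attacker is indifferent when 16(1−q) = 17q + 14(1−q), giving q = 2/19.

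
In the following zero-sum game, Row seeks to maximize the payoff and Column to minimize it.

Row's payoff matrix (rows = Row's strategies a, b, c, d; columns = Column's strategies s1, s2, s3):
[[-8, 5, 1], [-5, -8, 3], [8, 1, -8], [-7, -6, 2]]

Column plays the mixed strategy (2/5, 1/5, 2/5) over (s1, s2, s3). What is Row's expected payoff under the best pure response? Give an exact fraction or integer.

a: (-8)·(2/5) + (5)·(1/5) + (1)·(2/5) = -9/5.
b: (-5)·(2/5) + (-8)·(1/5) + (3)·(2/5) = -12/5.
c: (8)·(2/5) + (1)·(1/5) + (-8)·(2/5) = 1/5.
d: (-7)·(2/5) + (-6)·(1/5) + (2)·(2/5) = -16/5.
The best pure response is c with expected payoff 1/5.

1/5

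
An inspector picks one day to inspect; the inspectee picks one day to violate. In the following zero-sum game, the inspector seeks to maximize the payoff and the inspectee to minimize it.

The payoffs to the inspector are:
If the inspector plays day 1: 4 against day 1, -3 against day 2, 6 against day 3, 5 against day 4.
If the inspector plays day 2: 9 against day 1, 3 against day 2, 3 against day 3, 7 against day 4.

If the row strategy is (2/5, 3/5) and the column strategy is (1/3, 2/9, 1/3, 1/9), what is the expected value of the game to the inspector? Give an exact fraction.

Against (1/3, 2/9, 1/3, 1/9), each row's expected payoff is day 1: 29/9; day 2: 49/9.
Taking the (2/5, 3/5)-weighted average: (2/5)·(29/9) + (3/5)·(49/9) = 41/9.

41/9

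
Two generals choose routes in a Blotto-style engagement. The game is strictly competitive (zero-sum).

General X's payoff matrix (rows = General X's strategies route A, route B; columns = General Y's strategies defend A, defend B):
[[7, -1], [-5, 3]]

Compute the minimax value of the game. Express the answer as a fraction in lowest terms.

1

Row minima are -1 and -5, so General X's maximin is -1; column maxima are 7 and 3, so General Y's minimax is 3. These differ, so the equilibrium is in mixed strategies.
Let General X play route A with probability p. General Y is indifferent when 7p − 5(1−p) = −p + 3(1−p), giving p = 1/2.
Let General Y play defend A with probability q. General X is indifferent when 7q − (1−q) = −5q + 3(1−q), giving q = 1/4.
The value is 7·(1/4) + (-1)·(3/4) = 1.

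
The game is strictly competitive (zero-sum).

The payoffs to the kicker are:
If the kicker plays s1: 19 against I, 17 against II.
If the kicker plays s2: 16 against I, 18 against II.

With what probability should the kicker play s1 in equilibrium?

Row minima are 17 and 16, so the kicker's maximin is 17; column maxima are 19 and 18, so the goalkeeper's minimax is 18. These differ, so the equilibrium is in mixed strategies.
Let the kicker play s1 with probability p. The goalkeeper is indifferent when 19p + 16(1−p) = 17p + 18(1−p), giving p = 1/2.

1/2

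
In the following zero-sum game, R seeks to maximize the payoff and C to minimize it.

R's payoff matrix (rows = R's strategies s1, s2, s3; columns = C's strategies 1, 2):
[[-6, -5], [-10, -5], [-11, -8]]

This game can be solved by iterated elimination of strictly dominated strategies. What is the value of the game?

-6

Row s3 is strictly dominated by row s1 (-6>-11, -5>-8); eliminate s3.
Column 2 is strictly dominated by 1 for C (-6<-5, -10<-5); eliminate 2.
Row s2 is strictly dominated by row s1 (-6>-10); eliminate s2.
Only (s1, 1) remains, with payoff -6.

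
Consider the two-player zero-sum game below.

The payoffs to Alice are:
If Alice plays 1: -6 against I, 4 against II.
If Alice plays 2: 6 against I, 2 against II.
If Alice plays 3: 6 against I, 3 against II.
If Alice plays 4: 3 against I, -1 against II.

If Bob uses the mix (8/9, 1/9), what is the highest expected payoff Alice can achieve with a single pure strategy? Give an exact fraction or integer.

17/3

1: (-6)·(8/9) + (4)·(1/9) = -44/9.
2: (6)·(8/9) + (2)·(1/9) = 50/9.
3: (6)·(8/9) + (3)·(1/9) = 17/3.
4: (3)·(8/9) + (-1)·(1/9) = 23/9.
The best pure response is 3 with expected payoff 17/3.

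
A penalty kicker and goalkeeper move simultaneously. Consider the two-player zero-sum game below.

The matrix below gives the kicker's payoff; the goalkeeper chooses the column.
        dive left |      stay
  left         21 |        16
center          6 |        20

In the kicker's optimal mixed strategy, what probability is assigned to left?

14/19

Row minima are 16 and 6, so the kicker's maximin is 16; column maxima are 21 and 20, so the goalkeeper's minimax is 20. These differ, so the equilibrium is in mixed strategies.
Let the kicker play left with probability p. The goalkeeper is indifferent when 21p + 6(1−p) = 16p + 20(1−p), giving p = 14/19.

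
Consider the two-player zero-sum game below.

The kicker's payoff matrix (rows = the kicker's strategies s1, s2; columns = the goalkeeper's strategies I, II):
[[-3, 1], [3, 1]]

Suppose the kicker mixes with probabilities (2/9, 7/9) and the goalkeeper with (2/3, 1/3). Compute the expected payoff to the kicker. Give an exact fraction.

Against (2/3, 1/3), each row's expected payoff is s1: -5/3; s2: 7/3.
Taking the (2/9, 7/9)-weighted average: (2/9)·(-5/3) + (7/9)·(7/3) = 13/9.

13/9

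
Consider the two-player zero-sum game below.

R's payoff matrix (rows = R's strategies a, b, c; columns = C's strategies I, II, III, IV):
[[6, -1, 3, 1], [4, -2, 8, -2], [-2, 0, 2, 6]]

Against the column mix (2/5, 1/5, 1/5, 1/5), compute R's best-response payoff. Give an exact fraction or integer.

a: (6)·(2/5) + (-1)·(1/5) + (3)·(1/5) + (1)·(1/5) = 3.
b: (4)·(2/5) + (-2)·(1/5) + (8)·(1/5) + (-2)·(1/5) = 12/5.
c: (-2)·(2/5) + (0)·(1/5) + (2)·(1/5) + (6)·(1/5) = 4/5.
The best pure response is a with expected payoff 3.

3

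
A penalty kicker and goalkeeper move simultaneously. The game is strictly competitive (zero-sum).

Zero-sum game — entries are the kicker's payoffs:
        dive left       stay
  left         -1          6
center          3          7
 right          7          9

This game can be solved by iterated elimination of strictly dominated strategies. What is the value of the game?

7

Row center is strictly dominated by row right (7>3, 9>7); eliminate center.
Row left is strictly dominated by row right (7>-1, 9>6); eliminate left.
Column stay is strictly dominated by dive left for the goalkeeper (7<9); eliminate stay.
Only (right, dive left) remains, with payoff 7.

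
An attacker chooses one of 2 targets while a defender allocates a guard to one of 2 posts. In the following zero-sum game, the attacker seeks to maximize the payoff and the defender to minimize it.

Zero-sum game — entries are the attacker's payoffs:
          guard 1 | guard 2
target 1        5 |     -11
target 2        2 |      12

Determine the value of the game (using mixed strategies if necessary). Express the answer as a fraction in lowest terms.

41/13

Row minima are -11 and 2, so the attacker's maximin is 2; column maxima are 5 and 12, so the defender's minimax is 5. These differ, so the equilibrium is in mixed strategies.
Let the attacker play target 1 with probability p. The defender is indifferent when 5p + 2(1−p) = −11p + 12(1−p), giving p = 5/13.
Let the defender play guard 1 with probability q. The attacker is indifferent when 5q − 11(1−q) = 2q + 12(1−q), giving q = 23/26.
The value is 5·(23/26) + (-11)·(3/26) = 41/13.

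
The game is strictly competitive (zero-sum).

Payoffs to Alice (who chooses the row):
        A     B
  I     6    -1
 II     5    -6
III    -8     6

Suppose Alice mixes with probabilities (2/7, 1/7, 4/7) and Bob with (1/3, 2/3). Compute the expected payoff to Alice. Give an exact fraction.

17/21

Against (1/3, 2/3), each row's expected payoff is I: 4/3; II: -7/3; III: 4/3.
Taking the (2/7, 1/7, 4/7)-weighted average: (2/7)·(4/3) + (1/7)·(-7/3) + (4/7)·(4/3) = 17/21.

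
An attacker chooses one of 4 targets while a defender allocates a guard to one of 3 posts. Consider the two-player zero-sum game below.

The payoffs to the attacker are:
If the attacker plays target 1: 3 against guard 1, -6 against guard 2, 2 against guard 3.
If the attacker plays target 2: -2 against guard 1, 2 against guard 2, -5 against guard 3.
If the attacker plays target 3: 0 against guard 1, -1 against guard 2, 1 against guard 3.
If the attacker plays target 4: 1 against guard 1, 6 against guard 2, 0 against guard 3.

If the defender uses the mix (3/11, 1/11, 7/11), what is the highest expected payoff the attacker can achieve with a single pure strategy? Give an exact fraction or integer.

17/11

target 1: (3)·(3/11) + (-6)·(1/11) + (2)·(7/11) = 17/11.
target 2: (-2)·(3/11) + (2)·(1/11) + (-5)·(7/11) = -39/11.
target 3: (0)·(3/11) + (-1)·(1/11) + (1)·(7/11) = 6/11.
target 4: (1)·(3/11) + (6)·(1/11) + (0)·(7/11) = 9/11.
The best pure response is target 1 with expected payoff 17/11.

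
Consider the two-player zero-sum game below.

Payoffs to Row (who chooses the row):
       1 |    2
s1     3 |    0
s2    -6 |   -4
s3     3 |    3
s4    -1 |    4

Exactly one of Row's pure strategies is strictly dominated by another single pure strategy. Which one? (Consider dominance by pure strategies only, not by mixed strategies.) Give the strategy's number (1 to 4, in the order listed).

Compare s2 with s1: 3 > -6, 0 > -4.
So s1 strictly dominates s2 for Row; s2 is strictly dominated.

2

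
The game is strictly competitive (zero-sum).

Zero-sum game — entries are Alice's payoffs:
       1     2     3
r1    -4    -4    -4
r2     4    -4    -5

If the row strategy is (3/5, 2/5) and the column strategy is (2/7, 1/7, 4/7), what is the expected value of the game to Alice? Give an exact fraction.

Against (2/7, 1/7, 4/7), each row's expected payoff is r1: -4; r2: -16/7.
Taking the (3/5, 2/5)-weighted average: (3/5)·(-4) + (2/5)·(-16/7) = -116/35.

-116/35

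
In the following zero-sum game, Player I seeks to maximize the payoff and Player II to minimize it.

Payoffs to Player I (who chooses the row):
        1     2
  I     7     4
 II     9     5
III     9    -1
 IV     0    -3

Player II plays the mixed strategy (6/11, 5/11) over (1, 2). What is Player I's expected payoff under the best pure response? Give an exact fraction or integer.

79/11

I: (7)·(6/11) + (4)·(5/11) = 62/11.
II: (9)·(6/11) + (5)·(5/11) = 79/11.
III: (9)·(6/11) + (-1)·(5/11) = 49/11.
IV: (0)·(6/11) + (-3)·(5/11) = -15/11.
The best pure response is II with expected payoff 79/11.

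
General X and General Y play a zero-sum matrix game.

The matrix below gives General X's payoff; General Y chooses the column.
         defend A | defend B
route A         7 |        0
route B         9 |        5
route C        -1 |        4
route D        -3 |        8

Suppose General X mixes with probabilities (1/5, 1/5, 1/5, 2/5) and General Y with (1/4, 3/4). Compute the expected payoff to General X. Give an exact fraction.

Against (1/4, 3/4), each row's expected payoff is route A: 7/4; route B: 6; route C: 11/4; route D: 21/4.
Taking the (1/5, 1/5, 1/5, 2/5)-weighted average: (1/5)·(7/4) + (1/5)·(6) + (1/5)·(11/4) + (2/5)·(21/4) = 21/5.

21/5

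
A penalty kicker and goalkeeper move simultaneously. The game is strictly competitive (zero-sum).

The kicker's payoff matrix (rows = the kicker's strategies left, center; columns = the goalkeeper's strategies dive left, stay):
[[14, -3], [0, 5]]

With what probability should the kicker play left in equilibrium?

Row minima are -3 and 0, so the kicker's maximin is 0; column maxima are 14 and 5, so the goalkeeper's minimax is 5. These differ, so the equilibrium is in mixed strategies.
Let the kicker play left with probability p. The goalkeeper is indifferent when 14p = −3p + 5(1−p), giving p = 5/22.

5/22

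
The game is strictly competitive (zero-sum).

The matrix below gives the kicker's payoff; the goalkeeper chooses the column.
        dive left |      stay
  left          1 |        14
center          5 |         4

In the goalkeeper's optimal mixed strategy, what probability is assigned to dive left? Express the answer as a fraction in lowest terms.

5/7

Row minima are 1 and 4, so the kicker's maximin is 4; column maxima are 5 and 14, so the goalkeeper's minimax is 5. These differ, so the equilibrium is in mixed strategies.
Let the goalkeeper play dive left with probability q. The kicker is indifferent when q + 14(1−q) = 5q + 4(1−q), giving q = 5/7.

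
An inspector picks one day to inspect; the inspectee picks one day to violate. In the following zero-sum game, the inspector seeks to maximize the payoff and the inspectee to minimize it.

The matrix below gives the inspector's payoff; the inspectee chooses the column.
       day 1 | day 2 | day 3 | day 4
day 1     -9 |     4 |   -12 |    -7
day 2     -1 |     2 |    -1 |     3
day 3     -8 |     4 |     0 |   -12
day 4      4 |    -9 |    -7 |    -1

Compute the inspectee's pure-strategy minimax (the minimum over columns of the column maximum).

0

The worst case (largest entry) in each column is day 1: 4, day 2: 4, day 3: 0, day 4: 3.
The best (smallest) of these is 0.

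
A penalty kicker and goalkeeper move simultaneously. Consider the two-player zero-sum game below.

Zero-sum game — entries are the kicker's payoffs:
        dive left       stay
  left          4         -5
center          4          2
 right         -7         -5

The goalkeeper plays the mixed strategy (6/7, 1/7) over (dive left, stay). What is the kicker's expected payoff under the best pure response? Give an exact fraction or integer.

26/7

left: (4)·(6/7) + (-5)·(1/7) = 19/7.
center: (4)·(6/7) + (2)·(1/7) = 26/7.
right: (-7)·(6/7) + (-5)·(1/7) = -47/7.
The best pure response is center with expected payoff 26/7.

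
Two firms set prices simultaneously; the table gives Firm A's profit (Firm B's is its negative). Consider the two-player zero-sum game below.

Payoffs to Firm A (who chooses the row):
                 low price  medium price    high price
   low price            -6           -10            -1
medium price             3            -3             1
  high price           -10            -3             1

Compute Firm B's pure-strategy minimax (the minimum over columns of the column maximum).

The worst case (largest entry) in each column is low price: 3, medium price: -3, high price: 1.
The best (smallest) of these is -3.

-3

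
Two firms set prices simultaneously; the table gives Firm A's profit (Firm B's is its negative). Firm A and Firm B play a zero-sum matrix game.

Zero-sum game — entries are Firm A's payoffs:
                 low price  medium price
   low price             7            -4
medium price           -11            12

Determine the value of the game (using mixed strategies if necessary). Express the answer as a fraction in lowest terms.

20/17

Row minima are -4 and -11, so Firm A's maximin is -4; column maxima are 7 and 12, so Firm B's minimax is 7. These differ, so the equilibrium is in mixed strategies.
Let Firm A play low price with probability p. Firm B is indifferent when 7p − 11(1−p) = −4p + 12(1−p), giving p = 23/34.
Let Firm B play low price with probability q. Firm A is indifferent when 7q − 4(1−q) = −11q + 12(1−q), giving q = 8/17.
The value is 7·(8/17) + (-4)·(9/17) = 20/17.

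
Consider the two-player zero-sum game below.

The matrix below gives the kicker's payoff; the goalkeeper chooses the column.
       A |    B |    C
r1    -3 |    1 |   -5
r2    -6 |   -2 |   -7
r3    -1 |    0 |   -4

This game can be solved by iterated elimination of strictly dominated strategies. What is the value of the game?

-4

Row r2 is strictly dominated by row r1 (-3>-6, 1>-2, -5>-7); eliminate r2.
Column A is strictly dominated by C for the goalkeeper (-5<-3, -4<-1); eliminate A.
Column B is strictly dominated by C for the goalkeeper (-5<1, -4<0); eliminate B.
Row r1 is strictly dominated by row r3 (-4>-5); eliminate r1.
Only (r3, C) remains, with payoff -4.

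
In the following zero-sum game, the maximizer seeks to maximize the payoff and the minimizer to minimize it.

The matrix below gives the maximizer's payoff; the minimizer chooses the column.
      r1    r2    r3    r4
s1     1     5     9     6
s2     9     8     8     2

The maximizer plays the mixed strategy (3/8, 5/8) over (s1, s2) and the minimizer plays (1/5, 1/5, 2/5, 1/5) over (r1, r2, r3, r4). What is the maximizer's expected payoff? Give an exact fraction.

Against (1/5, 1/5, 2/5, 1/5), each row's expected payoff is s1: 6; s2: 7.
Taking the (3/8, 5/8)-weighted average: (3/8)·(6) + (5/8)·(7) = 53/8.

53/8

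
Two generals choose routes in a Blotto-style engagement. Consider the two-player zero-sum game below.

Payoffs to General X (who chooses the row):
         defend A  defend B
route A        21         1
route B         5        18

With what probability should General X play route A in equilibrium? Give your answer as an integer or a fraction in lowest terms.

Row minima are 1 and 5, so General X's maximin is 5; column maxima are 21 and 18, so General Y's minimax is 18. These differ, so the equilibrium is in mixed strategies.
Let General X play route A with probability p. General Y is indifferent when 21p + 5(1−p) = p + 18(1−p), giving p = 13/33.

13/33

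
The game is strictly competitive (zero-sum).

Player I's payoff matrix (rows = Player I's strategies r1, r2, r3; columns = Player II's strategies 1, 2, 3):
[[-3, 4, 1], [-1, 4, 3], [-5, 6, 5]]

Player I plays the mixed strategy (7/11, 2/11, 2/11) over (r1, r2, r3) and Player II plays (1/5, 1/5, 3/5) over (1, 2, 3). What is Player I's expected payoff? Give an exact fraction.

Against (1/5, 1/5, 3/5), each row's expected payoff is r1: 4/5; r2: 12/5; r3: 16/5.
Taking the (7/11, 2/11, 2/11)-weighted average: (7/11)·(4/5) + (2/11)·(12/5) + (2/11)·(16/5) = 84/55.

84/55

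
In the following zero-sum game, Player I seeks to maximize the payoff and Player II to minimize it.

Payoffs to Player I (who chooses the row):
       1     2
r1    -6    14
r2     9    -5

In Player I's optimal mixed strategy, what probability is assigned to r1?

Row minima are -6 and -5, so Player I's maximin is -5; column maxima are 9 and 14, so Player II's minimax is 9. These differ, so the equilibrium is in mixed strategies.
Let Player I play r1 with probability p. Player II is indifferent when −6p + 9(1−p) = 14p − 5(1−p), giving p = 7/17.

7/17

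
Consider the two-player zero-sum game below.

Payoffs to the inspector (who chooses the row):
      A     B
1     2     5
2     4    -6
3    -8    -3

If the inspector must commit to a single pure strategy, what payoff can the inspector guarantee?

2

The worst-case payoff for each row is 1: 2, 2: -6, 3: -8.
The best of these is 2.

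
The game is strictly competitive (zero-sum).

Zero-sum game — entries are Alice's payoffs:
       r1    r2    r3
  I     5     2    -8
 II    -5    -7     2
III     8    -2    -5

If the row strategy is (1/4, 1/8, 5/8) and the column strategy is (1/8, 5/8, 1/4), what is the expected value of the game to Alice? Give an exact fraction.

-49/32

Against (1/8, 5/8, 1/4), each row's expected payoff is I: -1/8; II: -9/2; III: -3/2.
Taking the (1/4, 1/8, 5/8)-weighted average: (1/4)·(-1/8) + (1/8)·(-9/2) + (5/8)·(-3/2) = -49/32.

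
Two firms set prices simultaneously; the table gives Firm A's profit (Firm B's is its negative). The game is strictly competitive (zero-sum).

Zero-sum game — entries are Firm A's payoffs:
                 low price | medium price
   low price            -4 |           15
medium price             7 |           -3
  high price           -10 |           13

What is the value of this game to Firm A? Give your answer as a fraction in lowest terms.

93/29

Row high price is strictly dominated by row low price, so Firm A never plays it.
The remaining 2×2 game on (low price, medium price) × (low price, medium price) has no saddle point. Let Firm A play low price with probability p; indifference gives −4p + 7(1−p) = 15p − 3(1−p), so p = 10/29.
Similarly Firm B's optimal q on low price is 18/29, and the value is -4·(18/29) + (15)·(11/29) = 93/29.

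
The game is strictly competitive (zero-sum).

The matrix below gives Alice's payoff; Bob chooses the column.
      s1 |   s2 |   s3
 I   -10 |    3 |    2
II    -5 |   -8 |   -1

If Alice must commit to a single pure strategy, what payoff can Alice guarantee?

The worst-case payoff for each row is I: -10, II: -8.
The best of these is -8.

-8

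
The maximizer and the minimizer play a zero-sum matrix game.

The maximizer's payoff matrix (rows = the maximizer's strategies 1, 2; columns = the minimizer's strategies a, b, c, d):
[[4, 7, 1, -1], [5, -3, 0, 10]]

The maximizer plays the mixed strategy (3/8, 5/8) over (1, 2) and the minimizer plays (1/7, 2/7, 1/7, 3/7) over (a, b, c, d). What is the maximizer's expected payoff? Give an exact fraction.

Against (1/7, 2/7, 1/7, 3/7), each row's expected payoff is 1: 16/7; 2: 29/7.
Taking the (3/8, 5/8)-weighted average: (3/8)·(16/7) + (5/8)·(29/7) = 193/56.

193/56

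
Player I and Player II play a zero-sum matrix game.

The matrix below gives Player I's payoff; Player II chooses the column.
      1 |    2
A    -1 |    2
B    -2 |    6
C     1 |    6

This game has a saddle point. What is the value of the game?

1

Row minima: -1, -2, 1 → Player I's maximin is 1.
Column maxima: 1, 6 → Player II's minimax is 1.
They coincide at (C, 1), so the value is 1.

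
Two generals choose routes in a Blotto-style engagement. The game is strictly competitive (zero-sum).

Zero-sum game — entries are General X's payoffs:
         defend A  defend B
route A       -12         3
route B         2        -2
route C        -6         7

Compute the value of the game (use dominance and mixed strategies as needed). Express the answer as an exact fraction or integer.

2/17

Row route A is strictly dominated by row route C, so General X never plays it.
The remaining 2×2 game on (route B, route C) × (defend A, defend B) has no saddle point. Let General X play route B with probability p; indifference gives 2p − 6(1−p) = −2p + 7(1−p), so p = 13/17.
Similarly General Y's optimal q on defend A is 9/17, and the value is 2·(9/17) + (-2)·(8/17) = 2/17.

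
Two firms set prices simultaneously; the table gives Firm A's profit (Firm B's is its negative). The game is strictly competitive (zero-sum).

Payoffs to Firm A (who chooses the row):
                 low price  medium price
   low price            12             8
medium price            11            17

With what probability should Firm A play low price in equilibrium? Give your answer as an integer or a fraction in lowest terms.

3/5

Row minima are 8 and 11, so Firm A's maximin is 11; column maxima are 12 and 17, so Firm B's minimax is 12. These differ, so the equilibrium is in mixed strategies.
Let Firm A play low price with probability p. Firm B is indifferent when 12p + 11(1−p) = 8p + 17(1−p), giving p = 3/5.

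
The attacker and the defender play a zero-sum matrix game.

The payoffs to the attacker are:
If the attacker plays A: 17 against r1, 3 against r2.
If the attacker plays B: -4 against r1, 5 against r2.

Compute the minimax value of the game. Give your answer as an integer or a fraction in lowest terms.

97/23

Row minima are 3 and -4, so the attacker's maximin is 3; column maxima are 17 and 5, so the defender's minimax is 5. These differ, so the equilibrium is in mixed strategies.
Let the attacker play A with probability p. The defender is indifferent when 17p − 4(1−p) = 3p + 5(1−p), giving p = 9/23.
Let the defender play r1 with probability q. The attacker is indifferent when 17q + 3(1−q) = −4q + 5(1−q), giving q = 2/23.
The value is 17·(2/23) + (3)·(21/23) = 97/23.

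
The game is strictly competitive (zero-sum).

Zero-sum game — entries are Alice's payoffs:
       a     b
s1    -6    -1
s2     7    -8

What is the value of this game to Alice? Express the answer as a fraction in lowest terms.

-11/4

Row minima are -6 and -8, so Alice's maximin is -6; column maxima are 7 and -1, so Bob's minimax is -1. These differ, so the equilibrium is in mixed strategies.
Let Alice play s1 with probability p. Bob is indifferent when −6p + 7(1−p) = −p − 8(1−p), giving p = 3/4.
Let Bob play a with probability q. Alice is indifferent when −6q − (1−q) = 7q − 8(1−q), giving q = 7/20.
The value is -6·(7/20) + (-1)·(13/20) = -11/4.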